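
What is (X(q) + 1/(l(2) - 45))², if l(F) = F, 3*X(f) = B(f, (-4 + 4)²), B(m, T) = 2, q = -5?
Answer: 6889/16641 ≈ 0.41398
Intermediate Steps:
X(f) = ⅔ (X(f) = (⅓)*2 = ⅔)
(X(q) + 1/(l(2) - 45))² = (⅔ + 1/(2 - 45))² = (⅔ + 1/(-43))² = (⅔ - 1/43)² = (83/129)² = 6889/16641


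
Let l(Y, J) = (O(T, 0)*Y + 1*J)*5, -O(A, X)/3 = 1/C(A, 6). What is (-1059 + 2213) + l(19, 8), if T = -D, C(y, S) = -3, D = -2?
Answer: 1289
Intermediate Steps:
T = 2 (T = -1*(-2) = 2)
O(A, X) = 1 (O(A, X) = -3/(-3) = -3*(-⅓) = 1)
l(Y, J) = 5*J + 5*Y (l(Y, J) = (1*Y + 1*J)*5 = (Y + J)*5 = (J + Y)*5 = 5*J + 5*Y)
(-1059 + 2213) + l(19, 8) = (-1059 + 2213) + (5*8 + 5*19) = 1154 + (40 + 95) = 1154 + 135 = 1289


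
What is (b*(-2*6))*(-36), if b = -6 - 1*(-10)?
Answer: 1728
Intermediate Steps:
b = 4 (b = -6 + 10 = 4)
(b*(-2*6))*(-36) = (4*(-2*6))*(-36) = (4*(-12))*(-36) = -48*(-36) = 1728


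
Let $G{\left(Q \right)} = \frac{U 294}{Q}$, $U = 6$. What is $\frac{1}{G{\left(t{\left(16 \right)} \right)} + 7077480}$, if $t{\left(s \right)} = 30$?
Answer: $\frac{5}{35387694} \approx 1.4129 \cdot 10^{-7}$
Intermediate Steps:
$G{\left(Q \right)} = \frac{1764}{Q}$ ($G{\left(Q \right)} = \frac{6 \cdot 294}{Q} = \frac{1764}{Q}$)
$\frac{1}{G{\left(t{\left(16 \right)} \right)} + 7077480} = \frac{1}{\frac{1764}{30} + 7077480} = \frac{1}{1764 \cdot \frac{1}{30} + 7077480} = \frac{1}{\frac{294}{5} + 7077480} = \frac{1}{\frac{35387694}{5}} = \frac{5}{35387694}$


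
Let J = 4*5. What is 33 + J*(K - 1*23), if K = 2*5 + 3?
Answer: -167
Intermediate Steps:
J = 20
K = 13 (K = 10 + 3 = 13)
33 + J*(K - 1*23) = 33 + 20*(13 - 1*23) = 33 + 20*(13 - 23) = 33 + 20*(-10) = 33 - 200 = -167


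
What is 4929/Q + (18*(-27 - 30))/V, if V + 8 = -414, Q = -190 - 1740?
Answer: -49929/407230 ≈ -0.12261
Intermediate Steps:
Q = -1930
V = -422 (V = -8 - 414 = -422)
4929/Q + (18*(-27 - 30))/V = 4929/(-1930) + (18*(-27 - 30))/(-422) = 4929*(-1/1930) + (18*(-57))*(-1/422) = -4929/1930 - 1026*(-1/422) = -4929/1930 + 513/211 = -49929/407230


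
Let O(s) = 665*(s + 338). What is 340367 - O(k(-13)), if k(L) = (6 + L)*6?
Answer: 143527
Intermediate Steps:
k(L) = 36 + 6*L
O(s) = 224770 + 665*s (O(s) = 665*(338 + s) = 224770 + 665*s)
340367 - O(k(-13)) = 340367 - (224770 + 665*(36 + 6*(-13))) = 340367 - (224770 + 665*(36 - 78)) = 340367 - (224770 + 665*(-42)) = 340367 - (224770 - 27930) = 340367 - 1*196840 = 340367 - 196840 = 143527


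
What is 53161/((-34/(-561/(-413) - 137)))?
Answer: 1489039610/7021 ≈ 2.1208e+5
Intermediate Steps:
53161/((-34/(-561/(-413) - 137))) = 53161/((-34/(-561*(-1/413) - 137))) = 53161/((-34/(561/413 - 137))) = 53161/((-34/(-56020/413))) = 53161/((-413/56020*(-34))) = 53161/(7021/28010) = 53161*(28010/7021) = 1489039610/7021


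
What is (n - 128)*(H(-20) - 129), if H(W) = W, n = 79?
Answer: 7301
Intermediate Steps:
(n - 128)*(H(-20) - 129) = (79 - 128)*(-20 - 129) = -49*(-149) = 7301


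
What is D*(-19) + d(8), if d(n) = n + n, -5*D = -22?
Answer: -338/5 ≈ -67.600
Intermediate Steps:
D = 22/5 (D = -⅕*(-22) = 22/5 ≈ 4.4000)
d(n) = 2*n
D*(-19) + d(8) = (22/5)*(-19) + 2*8 = -418/5 + 16 = -338/5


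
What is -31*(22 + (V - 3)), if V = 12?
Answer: -961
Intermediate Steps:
-31*(22 + (V - 3)) = -31*(22 + (12 - 3)) = -31*(22 + 9) = -31*31 = -961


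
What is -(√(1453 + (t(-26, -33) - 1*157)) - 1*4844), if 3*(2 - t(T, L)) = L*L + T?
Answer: 4844 - √8493/3 ≈ 4813.3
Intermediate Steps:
t(T, L) = 2 - T/3 - L²/3 (t(T, L) = 2 - (L*L + T)/3 = 2 - (L² + T)/3 = 2 - (T + L²)/3 = 2 + (-T/3 - L²/3) = 2 - T/3 - L²/3)
-(√(1453 + (t(-26, -33) - 1*157)) - 1*4844) = -(√(1453 + ((2 - ⅓*(-26) - ⅓*(-33)²) - 1*157)) - 1*4844) = -(√(1453 + ((2 + 26/3 - ⅓*1089) - 157)) - 4844) = -(√(1453 + ((2 + 26/3 - 363) - 157)) - 4844) = -(√(1453 + (-1057/3 - 157)) - 4844) = -(√(1453 - 1528/3) - 4844) = -(√(2831/3) - 4844) = -(√8493/3 - 4844) = -(-4844 + √8493/3) = 4844 - √8493/3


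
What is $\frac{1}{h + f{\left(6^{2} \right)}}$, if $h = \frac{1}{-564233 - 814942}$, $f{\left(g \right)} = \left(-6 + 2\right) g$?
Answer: $- \frac{1379175}{198601201} \approx -0.0069444$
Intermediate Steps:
$f{\left(g \right)} = - 4 g$
$h = - \frac{1}{1379175}$ ($h = \frac{1}{-1379175} = - \frac{1}{1379175} \approx -7.2507 \cdot 10^{-7}$)
$\frac{1}{h + f{\left(6^{2} \right)}} = \frac{1}{- \frac{1}{1379175} - 4 \cdot 6^{2}} = \frac{1}{- \frac{1}{1379175} - 144} = \frac{1}{- \frac{198601201}{1379175}} = - \frac{1379175}{198601201}$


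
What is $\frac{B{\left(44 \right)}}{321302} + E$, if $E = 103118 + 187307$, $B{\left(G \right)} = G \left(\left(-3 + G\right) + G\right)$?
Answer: $\frac{46657068545}{160651} \approx 2.9043 \cdot 10^{5}$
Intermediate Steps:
$B{\left(G \right)} = G \left(-3 + 2 G\right)$
$E = 290425$
$\frac{B{\left(44 \right)}}{321302} + E = \frac{44 \left(-3 + 2 \cdot 44\right)}{321302} + 290425 = 44 \left(-3 + 88\right) \frac{1}{321302} + 290425 = 44 \cdot 85 \cdot \frac{1}{321302} + 290425 = 3740 \cdot \frac{1}{321302} + 290425 = \frac{1870}{160651} + 290425 = \frac{46657068545}{160651}$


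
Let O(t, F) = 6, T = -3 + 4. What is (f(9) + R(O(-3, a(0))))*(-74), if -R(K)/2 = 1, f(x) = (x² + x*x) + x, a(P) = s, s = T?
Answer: -12506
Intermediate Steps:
T = 1
s = 1
a(P) = 1
f(x) = x + 2*x² (f(x) = (x² + x²) + x = 2*x² + x = x + 2*x²)
R(K) = -2 (R(K) = -2*1 = -2)
(f(9) + R(O(-3, a(0))))*(-74) = (9*(1 + 2*9) - 2)*(-74) = (9*(1 + 18) - 2)*(-74) = (9*19 - 2)*(-74) = (171 - 2)*(-74) = 169*(-74) = -12506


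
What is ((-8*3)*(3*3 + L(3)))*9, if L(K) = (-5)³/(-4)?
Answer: -8694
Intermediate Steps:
L(K) = 125/4 (L(K) = -125*(-¼) = 125/4)
((-8*3)*(3*3 + L(3)))*9 = ((-8*3)*(3*3 + 125/4))*9 = -24*(9 + 125/4)*9 = -24*161/4*9 = -966*9 = -8694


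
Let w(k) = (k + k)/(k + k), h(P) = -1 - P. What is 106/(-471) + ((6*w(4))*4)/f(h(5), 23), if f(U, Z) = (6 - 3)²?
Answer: 1150/471 ≈ 2.4416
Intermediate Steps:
f(U, Z) = 9 (f(U, Z) = 3² = 9)
w(k) = 1 (w(k) = (2*k)/((2*k)) = (2*k)*(1/(2*k)) = 1)
106/(-471) + ((6*w(4))*4)/f(h(5), 23) = 106/(-471) + ((6*1)*4)/9 = 106*(-1/471) + (6*4)*(⅑) = -106/471 + 24*(⅑) = -106/471 + 8/3 = 1150/471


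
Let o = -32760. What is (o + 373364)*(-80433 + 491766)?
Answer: 140101665132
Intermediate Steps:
(o + 373364)*(-80433 + 491766) = (-32760 + 373364)*(-80433 + 491766) = 340604*411333 = 140101665132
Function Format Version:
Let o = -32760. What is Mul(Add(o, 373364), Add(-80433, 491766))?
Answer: 140101665132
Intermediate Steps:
Mul(Add(o, 373364), Add(-80433, 491766)) = Mul(Add(-32760, 373364), Add(-80433, 491766)) = Mul(340604, 411333) = 140101665132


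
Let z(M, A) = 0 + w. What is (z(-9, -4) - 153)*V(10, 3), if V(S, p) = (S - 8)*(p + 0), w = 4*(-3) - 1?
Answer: -996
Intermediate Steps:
w = -13 (w = -12 - 1 = -13)
V(S, p) = p*(-8 + S) (V(S, p) = (-8 + S)*p = p*(-8 + S))
z(M, A) = -13 (z(M, A) = 0 - 13 = -13)
(z(-9, -4) - 153)*V(10, 3) = (-13 - 153)*(3*(-8 + 10)) = -498*2 = -166*6 = -996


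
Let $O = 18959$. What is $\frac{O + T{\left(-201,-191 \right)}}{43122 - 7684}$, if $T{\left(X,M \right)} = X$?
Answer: $\frac{9379}{17719} \approx 0.52932$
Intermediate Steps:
$\frac{O + T{\left(-201,-191 \right)}}{43122 - 7684} = \frac{18959 - 201}{43122 - 7684} = \frac{18758}{35438} = 18758 \cdot \frac{1}{35438} = \frac{9379}{17719}$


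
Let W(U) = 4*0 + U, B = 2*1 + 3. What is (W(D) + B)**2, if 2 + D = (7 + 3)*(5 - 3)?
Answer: 529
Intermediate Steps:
B = 5 (B = 2 + 3 = 5)
D = 18 (D = -2 + (7 + 3)*(5 - 3) = -2 + 10*2 = -2 + 20 = 18)
W(U) = U (W(U) = 0 + U = U)
(W(D) + B)**2 = (18 + 5)**2 = 23**2 = 529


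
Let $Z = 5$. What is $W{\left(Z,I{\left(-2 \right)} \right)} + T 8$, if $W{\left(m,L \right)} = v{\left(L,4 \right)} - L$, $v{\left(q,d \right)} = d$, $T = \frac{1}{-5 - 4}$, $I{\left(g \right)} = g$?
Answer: $\frac{46}{9} \approx 5.1111$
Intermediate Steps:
$T = - \frac{1}{9}$ ($T = \frac{1}{-9} = - \frac{1}{9} \approx -0.11111$)
$W{\left(m,L \right)} = 4 - L$
$W{\left(Z,I{\left(-2 \right)} \right)} + T 8 = \left(4 - -2\right) - \frac{8}{9} = \left(4 + 2\right) - \frac{8}{9} = 6 - \frac{8}{9} = \frac{46}{9}$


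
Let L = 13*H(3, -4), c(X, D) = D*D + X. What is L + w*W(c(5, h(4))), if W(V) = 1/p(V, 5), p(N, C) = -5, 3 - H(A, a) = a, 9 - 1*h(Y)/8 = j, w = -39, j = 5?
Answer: 494/5 ≈ 98.800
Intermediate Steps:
h(Y) = 32 (h(Y) = 72 - 8*5 = 72 - 40 = 32)
H(A, a) = 3 - a
c(X, D) = X + D² (c(X, D) = D² + X = X + D²)
L = 91 (L = 13*(3 - 1*(-4)) = 13*(3 + 4) = 13*7 = 91)
W(V) = -⅕ (W(V) = 1/(-5) = -⅕)
L + w*W(c(5, h(4))) = 91 - 39*(-⅕) = 91 + 39/5 = 494/5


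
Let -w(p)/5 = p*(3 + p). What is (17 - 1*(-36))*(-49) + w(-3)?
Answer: -2597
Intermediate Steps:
w(p) = -5*p*(3 + p)
(17 - 1*(-36))*(-49) + w(-3) = (17 - 1*(-36))*(-49) - 5*(-3)*(3 - 3) = (17 + 36)*(-49) - 5*(-3)*0 = 53*(-49) + 0 = -2597 + 0 = -2597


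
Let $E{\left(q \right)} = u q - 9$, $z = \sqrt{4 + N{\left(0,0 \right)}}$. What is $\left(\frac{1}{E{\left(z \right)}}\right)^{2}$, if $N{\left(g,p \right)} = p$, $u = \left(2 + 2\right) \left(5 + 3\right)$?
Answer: $\frac{1}{3025} \approx 0.00033058$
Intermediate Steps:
$u = 32$ ($u = 4 \cdot 8 = 32$)
$z = 2$ ($z = \sqrt{4 + 0} = \sqrt{4} = 2$)
$E{\left(q \right)} = -9 + 32 q$ ($E{\left(q \right)} = 32 q - 9 = -9 + 32 q$)
$\left(\frac{1}{E{\left(z \right)}}\right)^{2} = \left(\frac{1}{-9 + 32 \cdot 2}\right)^{2} = \left(\frac{1}{-9 + 64}\right)^{2} = \left(\frac{1}{55}\right)^{2} = \frac{1}{3025}$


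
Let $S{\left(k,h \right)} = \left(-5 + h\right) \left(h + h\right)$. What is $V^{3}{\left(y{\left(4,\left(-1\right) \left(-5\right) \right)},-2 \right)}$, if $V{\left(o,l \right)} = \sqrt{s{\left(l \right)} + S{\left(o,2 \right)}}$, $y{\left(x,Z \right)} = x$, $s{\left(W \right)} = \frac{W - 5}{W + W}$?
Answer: $- \frac{41 i \sqrt{41}}{8} \approx - 32.816 i$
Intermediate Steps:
$S{\left(k,h \right)} = 2 h \left(-5 + h\right)$ ($S{\left(k,h \right)} = \left(-5 + h\right) 2 h = 2 h \left(-5 + h\right)$)
$s{\left(W \right)} = \frac{-5 + W}{2 W}$
$V{\left(o,l \right)} = \sqrt{-12 + \frac{-5 + l}{2 l}}$ ($V{\left(o,l \right)} = \sqrt{\frac{-5 + l}{2 l} + 2 \cdot 2 \left(-5 + 2\right)} = \sqrt{\frac{-5 + l}{2 l} + 2 \cdot 2 \left(-3\right)} = \sqrt{\frac{-5 + l}{2 l} - 12} = \sqrt{-12 + \frac{-5 + l}{2 l}}$)
$V^{3}{\left(y{\left(4,\left(-1\right) \left(-5\right) \right)},-2 \right)} = \left(\frac{\sqrt{-46 - \frac{10}{-2}}}{2}\right)^{3} = \left(\frac{\sqrt{-46 - -5}}{2}\right)^{3} = \left(\frac{\sqrt{-46 + 5}}{2}\right)^{3} = \left(\frac{\sqrt{-41}}{2}\right)^{3} = \left(\frac{i \sqrt{41}}{2}\right)^{3} = - \frac{41 i \sqrt{41}}{8}$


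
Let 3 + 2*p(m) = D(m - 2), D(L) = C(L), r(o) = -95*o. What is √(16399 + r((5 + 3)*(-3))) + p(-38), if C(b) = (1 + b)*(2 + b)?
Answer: 1479/2 + √18679 ≈ 876.17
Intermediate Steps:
D(L) = 2 + L² + 3*L
p(m) = -7/2 + (-2 + m)²/2 + 3*m/2 (p(m) = -3/2 + (2 + (m - 2)² + 3*(m - 2))/2 = -3/2 + (2 + (-2 + m)² + 3*(-2 + m))/2 = -3/2 + (2 + (-2 + m)² + (-6 + 3*m))/2 = -3/2 + (-4 + (-2 + m)² + 3*m)/2 = -3/2 + (-2 + (-2 + m)²/2 + 3*m/2) = -7/2 + (-2 + m)²/2 + 3*m/2)
√(16399 + r((5 + 3)*(-3))) + p(-38) = √(16399 - 95*(5 + 3)*(-3)) + (-3/2 + (½)*(-38)² - ½*(-38)) = √(16399 - 760*(-3)) + (-3/2 + (½)*1444 + 19) = √(16399 - 95*(-24)) + (-3/2 + 722 + 19) = √(16399 + 2280) + 1479/2 = √18679 + 1479/2 = 1479/2 + √18679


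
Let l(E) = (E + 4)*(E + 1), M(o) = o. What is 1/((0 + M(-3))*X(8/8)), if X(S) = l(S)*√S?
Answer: -1/30 ≈ -0.033333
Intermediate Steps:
l(E) = (1 + E)*(4 + E) (l(E) = (4 + E)*(1 + E) = (1 + E)*(4 + E))
X(S) = √S*(4 + S² + 5*S) (X(S) = (4 + S² + 5*S)*√S = √S*(4 + S² + 5*S))
1/((0 + M(-3))*X(8/8)) = 1/((0 - 3)*(√(8/8)*(4 + (8/8)² + 5*(8/8)))) = 1/(-3*√(8*(⅛))*(4 + (8*(⅛))² + 5*(8*(⅛)))) = 1/(-3*√1*(4 + 1² + 5*1)) = 1/(-3*(4 + 1 + 5)) = 1/(-3*10) = 1/(-30) = -1/30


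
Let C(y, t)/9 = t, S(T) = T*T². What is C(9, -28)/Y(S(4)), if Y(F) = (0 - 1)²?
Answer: -252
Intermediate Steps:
S(T) = T³
C(y, t) = 9*t
Y(F) = 1 (Y(F) = (-1)² = 1)
C(9, -28)/Y(S(4)) = (9*(-28))/1 = -252*1 = -252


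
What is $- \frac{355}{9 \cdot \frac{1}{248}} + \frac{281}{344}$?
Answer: $- \frac{30283231}{3096} \approx -9781.4$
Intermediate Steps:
$- \frac{355}{9 \cdot \frac{1}{248}} + \frac{281}{344} = - \frac{355}{9 \cdot \frac{1}{248}} + 281 \cdot \frac{1}{344} = - \frac{355}{\frac{9}{248}} + \frac{281}{344} = \left(-355\right) \frac{248}{9} + \frac{281}{344} = - \frac{88040}{9} + \frac{281}{344} = - \frac{30283231}{3096}$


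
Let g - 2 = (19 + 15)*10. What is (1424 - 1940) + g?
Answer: -174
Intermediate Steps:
g = 342 (g = 2 + (19 + 15)*10 = 2 + 34*10 = 2 + 340 = 342)
(1424 - 1940) + g = (1424 - 1940) + 342 = -516 + 342 = -174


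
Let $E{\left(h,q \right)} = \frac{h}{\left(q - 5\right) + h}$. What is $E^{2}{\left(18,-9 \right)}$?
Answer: $\frac{81}{4} \approx 20.25$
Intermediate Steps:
$E{\left(h,q \right)} = \frac{h}{-5 + h + q}$ ($E{\left(h,q \right)} = \frac{h}{\left(-5 + q\right) + h} = \frac{h}{-5 + h + q}$)
$E^{2}{\left(18,-9 \right)} = \left(\frac{18}{-5 + 18 - 9}\right)^{2} = \left(\frac{18}{4}\right)^{2} = \left(18 \cdot \frac{1}{4}\right)^{2} = \left(\frac{9}{2}\right)^{2} = \frac{81}{4}$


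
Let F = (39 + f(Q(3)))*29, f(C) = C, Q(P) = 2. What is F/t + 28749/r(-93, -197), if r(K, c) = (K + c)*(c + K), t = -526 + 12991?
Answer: 91670237/209661300 ≈ 0.43723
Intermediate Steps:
t = 12465
r(K, c) = (K + c)² (r(K, c) = (K + c)*(K + c) = (K + c)²)
F = 1189 (F = (39 + 2)*29 = 41*29 = 1189)
F/t + 28749/r(-93, -197) = 1189/12465 + 28749/((-93 - 197)²) = 1189*(1/12465) + 28749/((-290)²) = 1189/12465 + 28749/84100 = 91670237/209661300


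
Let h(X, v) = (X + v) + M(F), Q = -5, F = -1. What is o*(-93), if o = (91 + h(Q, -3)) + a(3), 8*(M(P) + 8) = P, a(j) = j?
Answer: -57939/8 ≈ -7242.4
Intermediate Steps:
M(P) = -8 + P/8
h(X, v) = -65/8 + X + v (h(X, v) = (X + v) + (-8 + (1/8)*(-1)) = (X + v) + (-8 - 1/8) = (X + v) - 65/8 = -65/8 + X + v)
o = 623/8 (o = (91 + (-65/8 - 5 - 3)) + 3 = (91 - 129/8) + 3 = 599/8 + 3 = 623/8 ≈ 77.875)
o*(-93) = (623/8)*(-93) = -57939/8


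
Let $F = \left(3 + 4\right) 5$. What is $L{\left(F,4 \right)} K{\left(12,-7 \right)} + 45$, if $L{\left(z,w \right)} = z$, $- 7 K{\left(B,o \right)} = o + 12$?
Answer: $20$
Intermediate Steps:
$K{\left(B,o \right)} = - \frac{12}{7} - \frac{o}{7}$ ($K{\left(B,o \right)} = - \frac{o + 12}{7} = - \frac{12 + o}{7} = - \frac{12}{7} - \frac{o}{7}$)
$F = 35$ ($F = 7 \cdot 5 = 35$)
$L{\left(F,4 \right)} K{\left(12,-7 \right)} + 45 = 35 \left(- \frac{12}{7} - -1\right) + 45 = 35 \left(- \frac{12}{7} + 1\right) + 45 = 35 \left(- \frac{5}{7}\right) + 45 = -25 + 45 = 20$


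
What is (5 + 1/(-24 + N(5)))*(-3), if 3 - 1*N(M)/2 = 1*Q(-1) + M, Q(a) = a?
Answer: -387/26 ≈ -14.885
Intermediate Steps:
N(M) = 8 - 2*M (N(M) = 6 - 2*(1*(-1) + M) = 6 - 2*(-1 + M) = 6 + (2 - 2*M) = 8 - 2*M)
(5 + 1/(-24 + N(5)))*(-3) = (5 + 1/(-24 + (8 - 2*5)))*(-3) = (5 + 1/(-24 + (8 - 10)))*(-3) = (5 + 1/(-24 - 2))*(-3) = (5 + 1/(-26))*(-3) = (5 - 1/26)*(-3) = (129/26)*(-3) = -387/26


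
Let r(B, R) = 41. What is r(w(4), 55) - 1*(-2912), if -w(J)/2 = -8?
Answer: 2953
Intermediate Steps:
w(J) = 16 (w(J) = -2*(-8) = 16)
r(w(4), 55) - 1*(-2912) = 41 - 1*(-2912) = 41 + 2912 = 2953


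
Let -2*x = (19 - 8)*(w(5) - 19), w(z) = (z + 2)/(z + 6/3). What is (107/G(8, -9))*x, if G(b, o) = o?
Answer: -1177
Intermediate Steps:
w(z) = 1 (w(z) = (2 + z)/(z + 6*(⅓)) = (2 + z)/(z + 2) = (2 + z)/(2 + z) = 1)
x = 99 (x = -(19 - 8)*(1 - 19)/2 = -11*(-18)/2 = -½*(-198) = 99)
(107/G(8, -9))*x = (107/(-9))*99 = (107*(-⅑))*99 = -107/9*99 = -1177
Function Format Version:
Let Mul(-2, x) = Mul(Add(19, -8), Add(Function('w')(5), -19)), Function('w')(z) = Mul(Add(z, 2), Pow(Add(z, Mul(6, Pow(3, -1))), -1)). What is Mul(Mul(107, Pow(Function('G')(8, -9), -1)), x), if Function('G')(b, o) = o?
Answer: -1177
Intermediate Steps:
Function('w')(z) = 1 (Function('w')(z) = Mul(Add(2, z), Pow(Add(z, Mul(6, Rational(1, 3))), -1)) = Mul(Add(2, z), Pow(Add(z, 2), -1)) = Mul(Add(2, z), Pow(Add(2, z), -1)) = 1)
x = 99 (x = Mul(Rational(-1, 2), Mul(Add(19, -8), Add(1, -19))) = Mul(Rational(-1, 2), Mul(11, -18)) = Mul(Rational(-1, 2), -198) = 99)
Mul(Mul(107, Pow(Function('G')(8, -9), -1)), x) = Mul(Mul(107, Pow(-9, -1)), 99) = Mul(Mul(107, Rational(-1, 9)), 99) = Mul(Rational(-107, 9), 99) = -1177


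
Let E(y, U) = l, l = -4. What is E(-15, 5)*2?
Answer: -8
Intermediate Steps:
E(y, U) = -4
E(-15, 5)*2 = -4*2 = -8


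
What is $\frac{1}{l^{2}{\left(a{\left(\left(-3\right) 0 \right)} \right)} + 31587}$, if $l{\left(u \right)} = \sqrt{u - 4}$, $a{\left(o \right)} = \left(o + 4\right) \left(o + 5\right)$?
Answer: $\frac{1}{31603} \approx 3.1643 \cdot 10^{-5}$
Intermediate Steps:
$a{\left(o \right)} = \left(4 + o\right) \left(5 + o\right)$
$l{\left(u \right)} = \sqrt{-4 + u}$
$\frac{1}{l^{2}{\left(a{\left(\left(-3\right) 0 \right)} \right)} + 31587} = \frac{1}{\left(\sqrt{-4 + \left(20 + \left(\left(-3\right) 0\right)^{2} + 9 \left(\left(-3\right) 0\right)\right)}\right)^{2} + 31587} = \frac{1}{\left(\sqrt{-4 + \left(20 + 0^{2} + 9 \cdot 0\right)}\right)^{2} + 31587} = \frac{1}{\left(\sqrt{-4 + \left(20 + 0 + 0\right)}\right)^{2} + 31587} = \frac{1}{\left(\sqrt{-4 + 20}\right)^{2} + 31587} = \frac{1}{\left(\sqrt{16}\right)^{2} + 31587} = \frac{1}{4^{2} + 31587} = \frac{1}{16 + 31587} = \frac{1}{31603}$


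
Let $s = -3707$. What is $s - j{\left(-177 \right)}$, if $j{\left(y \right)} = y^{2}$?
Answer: $-35036$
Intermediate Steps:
$s - j{\left(-177 \right)} = -3707 - \left(-177\right)^{2} = -3707 - 31329 = -35036$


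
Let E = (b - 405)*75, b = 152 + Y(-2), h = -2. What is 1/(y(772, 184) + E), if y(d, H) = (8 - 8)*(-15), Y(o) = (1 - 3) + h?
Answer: -1/19275 ≈ -5.1881e-5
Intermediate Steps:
Y(o) = -4 (Y(o) = (1 - 3) - 2 = -2 - 2 = -4)
y(d, H) = 0 (y(d, H) = 0*(-15) = 0)
b = 148 (b = 152 - 4 = 148)
E = -19275 (E = (148 - 405)*75 = -257*75 = -19275)
1/(y(772, 184) + E) = 1/(0 - 19275) = 1/(-19275) = -1/19275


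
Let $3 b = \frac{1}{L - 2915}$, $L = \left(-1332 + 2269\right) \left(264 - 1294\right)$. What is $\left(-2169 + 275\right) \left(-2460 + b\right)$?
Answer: $\frac{13530782404894}{2904075} \approx 4.6592 \cdot 10^{6}$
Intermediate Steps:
$L = -965110$ ($L = 937 \left(-1030\right) = -965110$)
$b = - \frac{1}{2904075}$ ($b = \frac{1}{3 \left(-965110 - 2915\right)} = \frac{1}{3 \left(-968025\right)} = \frac{1}{3} \left(- \frac{1}{968025}\right) = - \frac{1}{2904075} \approx -3.4434 \cdot 10^{-7}$)
$\left(-2169 + 275\right) \left(-2460 + b\right) = \left(-2169 + 275\right) \left(-2460 - \frac{1}{2904075}\right) = \left(-1894\right) \left(- \frac{7144024501}{2904075}\right) = \frac{13530782404894}{2904075}$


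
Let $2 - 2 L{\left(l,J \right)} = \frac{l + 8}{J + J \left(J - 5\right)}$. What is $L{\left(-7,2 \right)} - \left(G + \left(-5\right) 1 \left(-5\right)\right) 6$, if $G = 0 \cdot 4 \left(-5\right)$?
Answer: $- \frac{1191}{8} \approx -148.88$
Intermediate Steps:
$L{\left(l,J \right)} = 1 - \frac{8 + l}{2 \left(J + J \left(-5 + J\right)\right)}$ ($L{\left(l,J \right)} = 1 - \frac{\left(l + 8\right) \frac{1}{J + J \left(J - 5\right)}}{2} = 1 - \frac{\left(8 + l\right) \frac{1}{J + J \left(-5 + J\right)}}{2} = 1 - \frac{\frac{1}{J + J \left(-5 + J\right)} \left(8 + l\right)}{2} = 1 - \frac{8 + l}{2 \left(J + J \left(-5 + J\right)\right)}$)
$G = 0$ ($G = 0 \left(-5\right) = 0$)
$L{\left(-7,2 \right)} - \left(G + \left(-5\right) 1 \left(-5\right)\right) 6 = \frac{-4 + 2^{2} - 8 - - \frac{7}{2}}{2 \left(-4 + 2\right)} - \left(0 + \left(-5\right) 1 \left(-5\right)\right) 6 = \frac{-4 + 4 - 8 + \frac{7}{2}}{2 \left(-2\right)} - \left(0 - -25\right) 6 = \frac{1}{2} \left(- \frac{1}{2}\right) \left(- \frac{9}{2}\right) - \left(0 + 25\right) 6 = \frac{9}{8} - 25 \cdot 6 = \frac{9}{8} - 150 = - \frac{1191}{8}$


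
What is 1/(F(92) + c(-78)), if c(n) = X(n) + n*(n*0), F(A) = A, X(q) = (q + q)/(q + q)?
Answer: 1/93 ≈ 0.010753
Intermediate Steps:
X(q) = 1 (X(q) = (2*q)/((2*q)) = (2*q)*(1/(2*q)) = 1)
c(n) = 1 (c(n) = 1 + n*(n*0) = 1 + n*0 = 1 + 0 = 1)
1/(F(92) + c(-78)) = 1/(92 + 1) = 1/93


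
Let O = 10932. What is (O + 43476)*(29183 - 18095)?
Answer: 603275904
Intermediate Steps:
(O + 43476)*(29183 - 18095) = (10932 + 43476)*(29183 - 18095) = 54408*11088 = 603275904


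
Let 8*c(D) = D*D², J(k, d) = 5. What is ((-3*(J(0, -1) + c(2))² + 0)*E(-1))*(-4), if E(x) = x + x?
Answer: -864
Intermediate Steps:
E(x) = 2*x
c(D) = D³/8 (c(D) = (D*D²)/8 = D³/8)
((-3*(J(0, -1) + c(2))² + 0)*E(-1))*(-4) = ((-3*(5 + (⅛)*2³)² + 0)*(2*(-1)))*(-4) = ((-3*(5 + (⅛)*8)² + 0)*(-2))*(-4) = ((-3*(5 + 1)² + 0)*(-2))*(-4) = ((-3*6² + 0)*(-2))*(-4) = ((-3*36 + 0)*(-2))*(-4) = ((-108 + 0)*(-2))*(-4) = -108*(-2)*(-4) = 216*(-4) = -864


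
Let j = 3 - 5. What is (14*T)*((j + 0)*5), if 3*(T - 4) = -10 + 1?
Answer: -140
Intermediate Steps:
T = 1 (T = 4 + (-10 + 1)/3 = 4 + (1/3)*(-9) = 4 - 3 = 1)
j = -2
(14*T)*((j + 0)*5) = (14*1)*((-2 + 0)*5) = 14*(-2*5) = 14*(-10) = -140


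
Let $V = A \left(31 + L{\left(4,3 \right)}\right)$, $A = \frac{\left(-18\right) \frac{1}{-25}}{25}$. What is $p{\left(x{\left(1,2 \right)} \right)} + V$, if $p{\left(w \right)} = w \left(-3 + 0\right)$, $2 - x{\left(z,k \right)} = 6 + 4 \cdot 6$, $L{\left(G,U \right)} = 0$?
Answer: $\frac{53058}{625} \approx 84.893$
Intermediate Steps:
$x{\left(z,k \right)} = -28$ ($x{\left(z,k \right)} = 2 - \left(6 + 4 \cdot 6\right) = 2 - \left(6 + 24\right) = 2 - 30 = -28$)
$A = \frac{18}{625}$ ($A = \left(-18\right) \left(- \frac{1}{25}\right) \frac{1}{25} = \frac{18}{25} \cdot \frac{1}{25} = \frac{18}{625} \approx 0.0288$)
$V = \frac{558}{625}$ ($V = \frac{18 \left(31 + 0\right)}{625} = \frac{18}{625} \cdot 31 = \frac{558}{625} \approx 0.8928$)
$p{\left(w \right)} = - 3 w$ ($p{\left(w \right)} = w \left(-3\right) = - 3 w$)
$p{\left(x{\left(1,2 \right)} \right)} + V = \left(-3\right) \left(-28\right) + \frac{558}{625} = 84 + \frac{558}{625} = \frac{53058}{625}$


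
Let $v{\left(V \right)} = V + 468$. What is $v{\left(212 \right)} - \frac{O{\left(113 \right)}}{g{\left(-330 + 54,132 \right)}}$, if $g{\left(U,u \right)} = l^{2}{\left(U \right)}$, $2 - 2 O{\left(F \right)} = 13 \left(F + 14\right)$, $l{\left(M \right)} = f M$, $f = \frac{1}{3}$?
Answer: $\frac{11512689}{16928} \approx 680.1$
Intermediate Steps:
$f = \frac{1}{3} \approx 0.33333$
$l{\left(M \right)} = \frac{M}{3}$
$v{\left(V \right)} = 468 + V$
$O{\left(F \right)} = -90 - \frac{13 F}{2}$ ($O{\left(F \right)} = 1 - \frac{13 \left(F + 14\right)}{2} = 1 - \frac{13 \left(14 + F\right)}{2} = 1 - \frac{182 + 13 F}{2} = 1 - \left(91 + \frac{13 F}{2}\right) = -90 - \frac{13 F}{2}$)
$g{\left(U,u \right)} = \frac{U^{2}}{9}$ ($g{\left(U,u \right)} = \left(\frac{U}{3}\right)^{2} = \frac{U^{2}}{9}$)
$v{\left(212 \right)} - \frac{O{\left(113 \right)}}{g{\left(-330 + 54,132 \right)}} = \left(468 + 212\right) - \frac{-90 - \frac{1469}{2}}{\frac{1}{9} \left(-330 + 54\right)^{2}} = 680 - \frac{-90 - \frac{1469}{2}}{\frac{1}{9} \left(-276\right)^{2}} = 680 - - \frac{1649}{2 \cdot \frac{1}{9} \cdot 76176} = 680 - - \frac{1649}{2 \cdot 8464} = 680 - \left(- \frac{1649}{2}\right) \frac{1}{8464} = 680 - - \frac{1649}{16928} = 680 + \frac{1649}{16928} = \frac{11512689}{16928}$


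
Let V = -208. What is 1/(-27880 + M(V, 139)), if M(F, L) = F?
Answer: -1/28088 ≈ -3.5602e-5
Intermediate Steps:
1/(-27880 + M(V, 139)) = 1/(-27880 - 208) = 1/(-28088) = -1/28088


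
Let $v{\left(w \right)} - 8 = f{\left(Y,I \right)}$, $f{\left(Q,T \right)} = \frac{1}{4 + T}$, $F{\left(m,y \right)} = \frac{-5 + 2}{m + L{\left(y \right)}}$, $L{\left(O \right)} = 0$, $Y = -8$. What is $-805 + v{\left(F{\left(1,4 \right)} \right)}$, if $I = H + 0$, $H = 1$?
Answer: $- \frac{3984}{5} \approx -796.8$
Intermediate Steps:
$I = 1$ ($I = 1 + 0 = 1$)
$F{\left(m,y \right)} = - \frac{3}{m}$ ($F{\left(m,y \right)} = \frac{-5 + 2}{m + 0} = - \frac{3}{m}$)
$v{\left(w \right)} = \frac{41}{5}$ ($v{\left(w \right)} = 8 + \frac{1}{4 + 1} = 8 + \frac{1}{5} = \frac{41}{5}$)
$-805 + v{\left(F{\left(1,4 \right)} \right)} = -805 + \frac{41}{5} = - \frac{3984}{5}$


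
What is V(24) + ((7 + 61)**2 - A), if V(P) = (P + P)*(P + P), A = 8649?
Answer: -1721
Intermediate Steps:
V(P) = 4*P**2 (V(P) = (2*P)*(2*P) = 4*P**2)
V(24) + ((7 + 61)**2 - A) = 4*24**2 + ((7 + 61)**2 - 1*8649) = 4*576 + (68**2 - 8649) = 2304 + (4624 - 8649) = 2304 - 4025 = -1721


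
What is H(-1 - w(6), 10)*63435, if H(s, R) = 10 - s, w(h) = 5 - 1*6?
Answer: 634350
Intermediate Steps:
w(h) = -1 (w(h) = 5 - 6 = -1)
H(-1 - w(6), 10)*63435 = (10 - (-1 - 1*(-1)))*63435 = (10 - (-1 + 1))*63435 = (10 - 1*0)*63435 = (10 + 0)*63435 = 10*63435 = 634350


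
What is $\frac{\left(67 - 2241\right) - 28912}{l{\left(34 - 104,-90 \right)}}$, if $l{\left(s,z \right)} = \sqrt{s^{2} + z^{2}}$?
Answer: $- \frac{15543 \sqrt{130}}{650} \approx -272.64$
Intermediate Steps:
$\frac{\left(67 - 2241\right) - 28912}{l{\left(34 - 104,-90 \right)}} = \frac{\left(67 - 2241\right) - 28912}{\sqrt{\left(34 - 104\right)^{2} + \left(-90\right)^{2}}} = \frac{\left(67 - 2241\right) - 28912}{\sqrt{\left(34 - 104\right)^{2} + 8100}} = \frac{-2174 - 28912}{\sqrt{\left(-70\right)^{2} + 8100}} = - \frac{31086}{\sqrt{4900 + 8100}} = - \frac{31086}{\sqrt{13000}} = - \frac{31086}{10 \sqrt{130}} = - 31086 \frac{\sqrt{130}}{1300} = - \frac{15543 \sqrt{130}}{650}$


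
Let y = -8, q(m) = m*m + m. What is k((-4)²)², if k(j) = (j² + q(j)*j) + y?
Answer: 21160000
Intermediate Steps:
q(m) = m + m² (q(m) = m² + m = m + m²)
k(j) = -8 + j² + j²*(1 + j) (k(j) = (j² + (j*(1 + j))*j) - 8 = (j² + j²*(1 + j)) - 8 = -8 + j² + j²*(1 + j))
k((-4)²)² = (-8 + ((-4)²)³ + 2*((-4)²)²)² = (-8 + 16³ + 2*16²)² = (-8 + 4096 + 2*256)² = (-8 + 4096 + 512)² = 4600² = 21160000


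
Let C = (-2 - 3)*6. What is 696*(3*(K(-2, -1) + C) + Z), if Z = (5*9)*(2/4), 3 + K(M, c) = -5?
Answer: -63684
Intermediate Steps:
K(M, c) = -8 (K(M, c) = -3 - 5 = -8)
C = -30 (C = -5*6 = -30)
Z = 45/2 (Z = 45*(2*(¼)) = 45*(½) = 45/2 ≈ 22.500)
696*(3*(K(-2, -1) + C) + Z) = 696*(3*(-8 - 30) + 45/2) = 696*(3*(-38) + 45/2) = 696*(-114 + 45/2) = 696*(-183/2) = -63684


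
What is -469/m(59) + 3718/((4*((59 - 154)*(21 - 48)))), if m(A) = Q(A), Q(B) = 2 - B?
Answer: 44069/5130 ≈ 8.5905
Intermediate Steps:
m(A) = 2 - A
-469/m(59) + 3718/((4*((59 - 154)*(21 - 48)))) = -469/(2 - 1*59) + 3718/((4*((59 - 154)*(21 - 48)))) = -469/(2 - 59) + 3718/((4*(-95*(-27)))) = -469/(-57) + 3718/((4*2565)) = -469*(-1/57) + 3718/10260 = 469/57 + 3718*(1/10260) = 469/57 + 1859/5130 = 44069/5130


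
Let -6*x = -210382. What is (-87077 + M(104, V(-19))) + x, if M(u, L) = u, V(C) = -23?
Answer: -155728/3 ≈ -51909.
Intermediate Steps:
x = 105191/3 (x = -⅙*(-210382) = 105191/3 ≈ 35064.)
(-87077 + M(104, V(-19))) + x = (-87077 + 104) + 105191/3 = -86973 + 105191/3 = -155728/3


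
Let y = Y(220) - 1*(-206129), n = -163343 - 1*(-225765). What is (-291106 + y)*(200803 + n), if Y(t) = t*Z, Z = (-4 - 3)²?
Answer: -19530505325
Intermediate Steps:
n = 62422 (n = -163343 + 225765 = 62422)
Z = 49 (Z = (-7)² = 49)
Y(t) = 49*t (Y(t) = t*49 = 49*t)
y = 216909 (y = 49*220 - 1*(-206129) = 10780 + 206129 = 216909)
(-291106 + y)*(200803 + n) = (-291106 + 216909)*(200803 + 62422) = -74197*263225 = -19530505325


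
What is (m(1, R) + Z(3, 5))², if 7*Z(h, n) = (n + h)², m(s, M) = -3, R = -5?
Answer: 1849/49 ≈ 37.735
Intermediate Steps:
Z(h, n) = (h + n)²/7 (Z(h, n) = (n + h)²/7 = (h + n)²/7)
(m(1, R) + Z(3, 5))² = (-3 + (3 + 5)²/7)² = (-3 + (⅐)*8²)² = (-3 + (⅐)*64)² = (-3 + 64/7)² = (43/7)² = 1849/49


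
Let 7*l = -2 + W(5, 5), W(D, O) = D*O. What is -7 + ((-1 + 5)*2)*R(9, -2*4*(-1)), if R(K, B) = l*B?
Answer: 1423/7 ≈ 203.29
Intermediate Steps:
l = 23/7 (l = (-2 + 5*5)/7 = (-2 + 25)/7 = (⅐)*23 = 23/7 ≈ 3.2857)
R(K, B) = 23*B/7
-7 + ((-1 + 5)*2)*R(9, -2*4*(-1)) = -7 + ((-1 + 5)*2)*(23*(-2*4*(-1))/7) = -7 + (4*2)*(23*(-8*(-1))/7) = -7 + 8*((23/7)*8) = -7 + 8*(184/7) = -7 + 1472/7 = 1423/7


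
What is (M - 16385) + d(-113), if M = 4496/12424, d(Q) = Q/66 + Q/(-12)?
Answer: -1119068625/68332 ≈ -16377.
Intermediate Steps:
d(Q) = -3*Q/44 (d(Q) = Q*(1/66) + Q*(-1/12) = Q/66 - Q/12 = -3*Q/44)
M = 562/1553 (M = 4496*(1/12424) = 562/1553 ≈ 0.36188)
(M - 16385) + d(-113) = (562/1553 - 16385) - 3/44*(-113) = -25445343/1553 + 339/44 = -1119068625/68332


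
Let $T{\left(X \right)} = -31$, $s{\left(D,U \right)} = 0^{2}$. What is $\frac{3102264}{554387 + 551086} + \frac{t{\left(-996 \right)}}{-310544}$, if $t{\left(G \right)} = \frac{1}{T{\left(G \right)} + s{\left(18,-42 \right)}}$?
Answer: $\frac{9955024908523}{3547412742224} \approx 2.8063$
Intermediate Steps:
$s{\left(D,U \right)} = 0$
$t{\left(G \right)} = - \frac{1}{31}$ ($t{\left(G \right)} = \frac{1}{-31 + 0} = \frac{1}{-31} = - \frac{1}{31}$)
$\frac{3102264}{554387 + 551086} + \frac{t{\left(-996 \right)}}{-310544} = \frac{3102264}{554387 + 551086} - \frac{1}{31 \left(-310544\right)} = \frac{3102264}{1105473} - - \frac{1}{9626864} = 3102264 \cdot \frac{1}{1105473} + \frac{1}{9626864} = \frac{1034088}{368491} + \frac{1}{9626864} = \frac{9955024908523}{3547412742224}$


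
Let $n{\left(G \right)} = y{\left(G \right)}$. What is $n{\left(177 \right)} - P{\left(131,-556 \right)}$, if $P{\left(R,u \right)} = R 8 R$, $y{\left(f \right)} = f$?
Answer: $-137111$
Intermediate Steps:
$P{\left(R,u \right)} = 8 R^{2}$ ($P{\left(R,u \right)} = 8 R R = 8 R^{2}$)
$n{\left(G \right)} = G$
$n{\left(177 \right)} - P{\left(131,-556 \right)} = 177 - 8 \cdot 131^{2} = 177 - 8 \cdot 17161 = 177 - 137288 = -137111$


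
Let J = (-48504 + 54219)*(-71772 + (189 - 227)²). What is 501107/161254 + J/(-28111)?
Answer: 64826023166957/4533011194 ≈ 14301.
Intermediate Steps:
J = -401924520 (J = 5715*(-71772 + (-38)²) = 5715*(-71772 + 1444) = 5715*(-70328) = -401924520)
501107/161254 + J/(-28111) = 501107/161254 - 401924520/(-28111) = 501107*(1/161254) - 401924520*(-1/28111) = 501107/161254 + 401924520/28111 = 64826023166957/4533011194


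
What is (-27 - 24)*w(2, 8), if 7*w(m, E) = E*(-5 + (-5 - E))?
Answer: 7344/7 ≈ 1049.1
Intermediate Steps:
w(m, E) = E*(-10 - E)/7 (w(m, E) = (E*(-5 + (-5 - E)))/7 = (E*(-10 - E))/7 = E*(-10 - E)/7)
(-27 - 24)*w(2, 8) = (-27 - 24)*(-1/7*8*(10 + 8)) = -(-51)*8*18/7 = -51*(-144/7) = 7344/7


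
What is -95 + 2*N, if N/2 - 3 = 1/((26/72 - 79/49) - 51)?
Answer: -7657249/92171 ≈ -83.077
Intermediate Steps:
N = 549498/92171 (N = 6 + 2/((26/72 - 79/49) - 51) = 6 + 2/((26*(1/72) - 79*1/49) - 51) = 6 + 2/((13/36 - 79/49) - 51) = 6 + 2/(-2207/1764 - 51) = 6 + 2/(-92171/1764) = 6 + 2*(-1764/92171) = 6 - 3528/92171 = 549498/92171 ≈ 5.9617)
-95 + 2*N = -95 + 2*(549498/92171) = -95 + 1098996/92171 = -7657249/92171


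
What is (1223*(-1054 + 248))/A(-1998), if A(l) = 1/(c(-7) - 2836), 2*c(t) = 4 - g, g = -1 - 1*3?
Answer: 2791610016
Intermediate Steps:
g = -4 (g = -1 - 3 = -4)
c(t) = 4 (c(t) = (4 - 1*(-4))/2 = (4 + 4)/2 = (½)*8 = 4)
A(l) = -1/2832 (A(l) = 1/(4 - 2836) = 1/(-2832) = -1/2832)
(1223*(-1054 + 248))/A(-1998) = (1223*(-1054 + 248))/(-1/2832) = (1223*(-806))*(-2832) = -985738*(-2832) = 2791610016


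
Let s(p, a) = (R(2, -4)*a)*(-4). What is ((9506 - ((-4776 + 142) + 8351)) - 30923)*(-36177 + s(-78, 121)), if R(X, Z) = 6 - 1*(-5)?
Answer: 1043086134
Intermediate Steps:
R(X, Z) = 11 (R(X, Z) = 6 + 5 = 11)
s(p, a) = -44*a (s(p, a) = (11*a)*(-4) = -44*a)
((9506 - ((-4776 + 142) + 8351)) - 30923)*(-36177 + s(-78, 121)) = ((9506 - ((-4776 + 142) + 8351)) - 30923)*(-36177 - 44*121) = ((9506 - (-4634 + 8351)) - 30923)*(-36177 - 5324) = ((9506 - 1*3717) - 30923)*(-41501) = ((9506 - 3717) - 30923)*(-41501) = (5789 - 30923)*(-41501) = -25134*(-41501) = 1043086134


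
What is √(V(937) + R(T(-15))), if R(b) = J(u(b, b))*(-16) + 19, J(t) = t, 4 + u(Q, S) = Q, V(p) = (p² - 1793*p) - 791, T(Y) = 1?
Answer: 2*I*√200699 ≈ 895.99*I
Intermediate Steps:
V(p) = -791 + p² - 1793*p
u(Q, S) = -4 + Q
R(b) = 83 - 16*b (R(b) = (-4 + b)*(-16) + 19 = (64 - 16*b) + 19 = 83 - 16*b)
√(V(937) + R(T(-15))) = √((-791 + 937² - 1793*937) + (83 - 16*1)) = √((-791 + 877969 - 1680041) + (83 - 16)) = √(-802863 + 67) = √(-802796) = 2*I*√200699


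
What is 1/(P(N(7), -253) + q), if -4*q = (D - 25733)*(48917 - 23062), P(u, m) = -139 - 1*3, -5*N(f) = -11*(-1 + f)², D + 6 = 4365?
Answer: 2/276312101 ≈ 7.2382e-9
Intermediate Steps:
D = 4359 (D = -6 + 4365 = 4359)
N(f) = 11*(-1 + f)²/5 (N(f) = -(-11)*(-1 + f)²/5 = 11*(-1 + f)²/5)
P(u, m) = -142 (P(u, m) = -139 - 3 = -142)
q = 276312385/2 (q = -(4359 - 25733)*(48917 - 23062)/4 = -(-10687)*25855/2 = -¼*(-552624770) = 276312385/2 ≈ 1.3816e+8)
1/(P(N(7), -253) + q) = 1/(-142 + 276312385/2) = 1/(276312101/2) = 2/276312101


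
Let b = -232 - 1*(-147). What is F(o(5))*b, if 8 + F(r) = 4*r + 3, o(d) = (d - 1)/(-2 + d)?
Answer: -85/3 ≈ -28.333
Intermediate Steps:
b = -85 (b = -232 + 147 = -85)
o(d) = (-1 + d)/(-2 + d)
F(r) = -5 + 4*r (F(r) = -8 + (4*r + 3) = -8 + (3 + 4*r) = -5 + 4*r)
F(o(5))*b = (-5 + 4*((-1 + 5)/(-2 + 5)))*(-85) = (-5 + 4*(4/3))*(-85) = (-5 + 16/3)*(-85) = (⅓)*(-85) = -85/3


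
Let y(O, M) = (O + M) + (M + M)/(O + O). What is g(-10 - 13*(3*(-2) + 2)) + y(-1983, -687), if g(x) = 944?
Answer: -1140657/661 ≈ -1725.7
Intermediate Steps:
y(O, M) = M + O + M/O (y(O, M) = (M + O) + (2*M)/((2*O)) = (M + O) + (2*M)*(1/(2*O)) = (M + O) + M/O = M + O + M/O)
g(-10 - 13*(3*(-2) + 2)) + y(-1983, -687) = 944 + (-687 - 1983 - 687/(-1983)) = 944 + (-687 - 1983 - 687*(-1/1983)) = 944 + (-687 - 1983 + 229/661) = 944 - 1764641/661 = -1140657/661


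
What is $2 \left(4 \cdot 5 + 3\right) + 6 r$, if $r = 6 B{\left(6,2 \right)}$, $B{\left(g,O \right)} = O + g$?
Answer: $334$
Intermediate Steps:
$r = 48$ ($r = 6 \left(2 + 6\right) = 6 \cdot 8 = 48$)
$2 \left(4 \cdot 5 + 3\right) + 6 r = 2 \left(4 \cdot 5 + 3\right) + 6 \cdot 48 = 2 \left(20 + 3\right) + 288 = 2 \cdot 23 + 288 = 46 + 288 = 334$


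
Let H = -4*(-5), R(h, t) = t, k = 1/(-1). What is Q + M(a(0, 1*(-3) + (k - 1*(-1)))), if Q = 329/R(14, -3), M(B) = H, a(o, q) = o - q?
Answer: -269/3 ≈ -89.667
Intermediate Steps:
k = -1
H = 20
M(B) = 20
Q = -329/3 (Q = 329/(-3) = 329*(-⅓) = -329/3 ≈ -109.67)
Q + M(a(0, 1*(-3) + (k - 1*(-1)))) = -329/3 + 20 = -269/3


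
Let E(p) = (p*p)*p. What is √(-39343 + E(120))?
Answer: √1688657 ≈ 1299.5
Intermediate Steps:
E(p) = p³ (E(p) = p²*p = p³)
√(-39343 + E(120)) = √(-39343 + 120³) = √(-39343 + 1728000) = √1688657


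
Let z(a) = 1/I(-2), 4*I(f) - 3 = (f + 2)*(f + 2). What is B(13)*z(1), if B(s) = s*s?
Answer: 676/3 ≈ 225.33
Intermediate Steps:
I(f) = ¾ + (2 + f)²/4 (I(f) = ¾ + ((f + 2)*(f + 2))/4 = ¾ + ((2 + f)*(2 + f))/4 = ¾ + (2 + f)²/4)
B(s) = s²
z(a) = 4/3 (z(a) = 1/(¾ + (2 - 2)²/4) = 1/(¾ + (¼)*0²) = 1/(¾ + (¼)*0) = 1/(¾ + 0) = 1/(¾) = 4/3)
B(13)*z(1) = 13²*(4/3) = 169*(4/3) = 676/3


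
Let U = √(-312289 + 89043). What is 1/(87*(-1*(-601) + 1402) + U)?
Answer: 174261/30367119367 - I*√223246/30367119367 ≈ 5.7385e-6 - 1.5559e-8*I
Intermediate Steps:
U = I*√223246 (U = √(-223246) = I*√223246 ≈ 472.49*I)
1/(87*(-1*(-601) + 1402) + U) = 1/(87*(-1*(-601) + 1402) + I*√223246) = 1/(87*(601 + 1402) + I*√223246) = 1/(87*2003 + I*√223246) = 1/(174261 + I*√223246)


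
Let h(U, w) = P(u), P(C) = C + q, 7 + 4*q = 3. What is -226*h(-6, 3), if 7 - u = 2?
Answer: -904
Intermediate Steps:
q = -1 (q = -7/4 + (1/4)*3 = -7/4 + 3/4 = -1)
u = 5 (u = 7 - 1*2 = 7 - 2 = 5)
P(C) = -1 + C (P(C) = C - 1 = -1 + C)
h(U, w) = 4 (h(U, w) = -1 + 5 = 4)
-226*h(-6, 3) = -226*4 = -904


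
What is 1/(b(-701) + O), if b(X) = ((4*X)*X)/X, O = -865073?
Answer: -1/867877 ≈ -1.1522e-6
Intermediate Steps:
b(X) = 4*X (b(X) = (4*X²)/X = 4*X)
1/(b(-701) + O) = 1/(4*(-701) - 865073) = 1/(-2804 - 865073) = 1/(-867877) = -1/867877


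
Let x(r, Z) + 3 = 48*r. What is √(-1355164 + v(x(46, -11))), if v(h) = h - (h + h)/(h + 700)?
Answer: I*√9320545009/83 ≈ 1163.2*I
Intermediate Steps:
x(r, Z) = -3 + 48*r
v(h) = h - 2*h/(700 + h)
√(-1355164 + v(x(46, -11))) = √(-1355164 + (-3 + 48*46)*(698 + (-3 + 48*46))/(700 + (-3 + 48*46))) = √(-1355164 + (-3 + 2208)*(698 + (-3 + 2208))/(700 + (-3 + 2208))) = √(-1355164 + 2205*(698 + 2205)/(700 + 2205)) = √(-1355164 + 2205*2903/2905) = √(-1355164 + 2205*(1/2905)*2903) = √(-1355164 + 182889/83) = √(-112295723/83) = I*√9320545009/83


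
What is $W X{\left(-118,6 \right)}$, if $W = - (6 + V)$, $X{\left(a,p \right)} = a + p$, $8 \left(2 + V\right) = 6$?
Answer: $532$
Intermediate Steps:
$V = - \frac{5}{4}$ ($V = -2 + \frac{1}{8} \cdot 6 = -2 + \frac{3}{4} = - \frac{5}{4} \approx -1.25$)
$W = - \frac{19}{4}$ ($W = - (6 - \frac{5}{4}) = \left(-1\right) \frac{19}{4} = - \frac{19}{4} \approx -4.75$)
$W X{\left(-118,6 \right)} = - \frac{19 \left(-118 + 6\right)}{4} = \left(- \frac{19}{4}\right) \left(-112\right) = 532$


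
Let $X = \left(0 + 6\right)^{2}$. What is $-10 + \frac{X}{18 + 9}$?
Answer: $- \frac{26}{3} \approx -8.6667$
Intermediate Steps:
$X = 36$ ($X = 6^{2} = 36$)
$-10 + \frac{X}{18 + 9} = -10 + \frac{36}{18 + 9} = -10 + \frac{36}{27} = -10 + 36 \cdot \frac{1}{27} = -10 + \frac{4}{3} = - \frac{26}{3}$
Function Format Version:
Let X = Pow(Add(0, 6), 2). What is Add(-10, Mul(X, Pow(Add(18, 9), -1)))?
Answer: Rational(-26, 3) ≈ -8.6667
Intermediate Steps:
X = 36 (X = Pow(6, 2) = 36)
Add(-10, Mul(X, Pow(Add(18, 9), -1))) = Add(-10, Mul(36, Pow(Add(18, 9), -1))) = Add(-10, Mul(36, Pow(27, -1))) = Add(-10, Mul(36, Rational(1, 27))) = Add(-10, Rational(4, 3)) = Rational(-26, 3)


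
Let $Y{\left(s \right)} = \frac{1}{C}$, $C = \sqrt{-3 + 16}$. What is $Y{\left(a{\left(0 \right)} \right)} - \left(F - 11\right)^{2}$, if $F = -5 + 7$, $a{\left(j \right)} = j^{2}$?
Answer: $-81 + \frac{\sqrt{13}}{13} \approx -80.723$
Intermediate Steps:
$F = 2$
$C = \sqrt{13} \approx 3.6056$
$Y{\left(s \right)} = \frac{\sqrt{13}}{13}$ ($Y{\left(s \right)} = \frac{1}{\sqrt{13}} = \frac{\sqrt{13}}{13}$)
$Y{\left(a{\left(0 \right)} \right)} - \left(F - 11\right)^{2} = \frac{\sqrt{13}}{13} - \left(2 - 11\right)^{2} = \frac{\sqrt{13}}{13} - \left(-9\right)^{2} = \frac{\sqrt{13}}{13} - 81 = -81 + \frac{\sqrt{13}}{13}$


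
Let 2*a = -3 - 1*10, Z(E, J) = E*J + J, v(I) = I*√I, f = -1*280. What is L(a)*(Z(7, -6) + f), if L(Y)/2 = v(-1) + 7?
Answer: -4592 + 656*I ≈ -4592.0 + 656.0*I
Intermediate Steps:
f = -280
v(I) = I^(3/2)
Z(E, J) = J + E*J
a = -13/2 (a = (-3 - 1*10)/2 = (-3 - 10)/2 = (½)*(-13) = -13/2 ≈ -6.5000)
L(Y) = 14 - 2*I (L(Y) = 2*((-1)^(3/2) + 7) = 2*(-I + 7) = 2*(7 - I) = 14 - 2*I)
L(a)*(Z(7, -6) + f) = (14 - 2*I)*(-6*(1 + 7) - 280) = (14 - 2*I)*(-6*8 - 280) = (14 - 2*I)*(-48 - 280) = (14 - 2*I)*(-328) = -4592 + 656*I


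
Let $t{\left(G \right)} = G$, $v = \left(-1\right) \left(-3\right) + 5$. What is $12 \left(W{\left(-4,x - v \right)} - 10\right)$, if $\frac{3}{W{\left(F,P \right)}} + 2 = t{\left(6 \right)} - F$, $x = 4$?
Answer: $- \frac{231}{2} \approx -115.5$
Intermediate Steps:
$v = 8$ ($v = 3 + 5 = 8$)
$W{\left(F,P \right)} = \frac{3}{4 - F}$ ($W{\left(F,P \right)} = \frac{3}{-2 - \left(-6 + F\right)} = \frac{3}{4 - F}$)
$12 \left(W{\left(-4,x - v \right)} - 10\right) = 12 \left(- \frac{3}{-4 - 4} - 10\right) = 12 \left(- \frac{3}{-8} - 10\right) = 12 \left(\left(-3\right) \left(- \frac{1}{8}\right) - 10\right) = 12 \left(\frac{3}{8} - 10\right) = 12 \left(- \frac{77}{8}\right) = - \frac{231}{2}$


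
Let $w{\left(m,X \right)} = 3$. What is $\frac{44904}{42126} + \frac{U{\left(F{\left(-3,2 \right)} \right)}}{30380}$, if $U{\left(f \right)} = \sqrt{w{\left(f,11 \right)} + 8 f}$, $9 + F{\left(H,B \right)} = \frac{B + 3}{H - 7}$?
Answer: $\frac{7484}{7021} + \frac{i \sqrt{73}}{30380} \approx 1.0659 + 0.00028124 i$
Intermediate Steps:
$F{\left(H,B \right)} = -9 + \frac{3 + B}{-7 + H}$ ($F{\left(H,B \right)} = -9 + \frac{B + 3}{H - 7} = -9 + \frac{3 + B}{-7 + H}$)
$U{\left(f \right)} = \sqrt{3 + 8 f}$
$\frac{44904}{42126} + \frac{U{\left(F{\left(-3,2 \right)} \right)}}{30380} = \frac{44904}{42126} + \frac{\sqrt{3 + 8 \frac{66 + 2 - -27}{-7 - 3}}}{30380} = 44904 \cdot \frac{1}{42126} + \sqrt{3 + 8 \frac{66 + 2 + 27}{-10}} \cdot \frac{1}{30380} = \frac{7484}{7021} + \sqrt{3 + 8 \left(\left(- \frac{1}{10}\right) 95\right)} \frac{1}{30380} = \frac{7484}{7021} + \sqrt{3 + 8 \left(- \frac{19}{2}\right)} \frac{1}{30380} = \frac{7484}{7021} + \sqrt{3 - 76} \cdot \frac{1}{30380} = \frac{7484}{7021} + \sqrt{-73} \cdot \frac{1}{30380} = \frac{7484}{7021} + i \sqrt{73} \cdot \frac{1}{30380} = \frac{7484}{7021} + \frac{i \sqrt{73}}{30380}$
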